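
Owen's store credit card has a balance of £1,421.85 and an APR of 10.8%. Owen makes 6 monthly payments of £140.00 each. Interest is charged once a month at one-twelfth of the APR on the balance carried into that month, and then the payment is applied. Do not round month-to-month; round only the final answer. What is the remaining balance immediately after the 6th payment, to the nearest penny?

Monthly rate r = 10.8%/12 = 0.9% = 0.009.
Each month: B ← B·(1+r) − £140.00.
Month 1: interest £12.80; balance after payment £1,294.65.
Month 2: interest £11.65; balance after payment £1,166.30.
Month 3: interest £10.50; balance after payment £1,036.80.
Month 4: interest £9.33; balance after payment £906.13.
Month 5: interest £8.16; balance after payment £774.28.
Month 6: interest £6.97; balance after payment £641.25.

£641.25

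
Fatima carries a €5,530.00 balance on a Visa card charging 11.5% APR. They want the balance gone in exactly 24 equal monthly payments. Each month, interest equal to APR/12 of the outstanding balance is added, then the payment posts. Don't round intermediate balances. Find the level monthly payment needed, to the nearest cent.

€259.03

Monthly rate r = 11.5%/12 = 0.958333% = 0.00958333.
Level-payment amortization: P = B₀·r / (1 − (1+r)^(−n)) = 5530.00·0.00958333 / (1 − 1.00958^(−24)).
Denominator 1 − (1+r)^(−24) = 0.204595833.
P = 52.9958 / 0.204595833 ≈ 259.03.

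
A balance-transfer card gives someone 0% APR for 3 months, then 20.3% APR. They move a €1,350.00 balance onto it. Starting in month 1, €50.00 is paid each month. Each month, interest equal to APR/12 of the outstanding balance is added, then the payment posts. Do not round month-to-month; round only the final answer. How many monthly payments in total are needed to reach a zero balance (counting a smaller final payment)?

Promo months 1–3 at r₀ = 0%/12 = 0; months 4+ at r₁ = 20.3%/12 = 0.0169167.
After month 3 (no interest yet): B = €1,350.00 − 3·€50.00 = €1,200.00.
Then at r₁ with €50.00/mo: n₂ = −ln(1 − r₁·B/P)/ln(1+r₁) ≈ 31.05 → 32 more payments.

35 payments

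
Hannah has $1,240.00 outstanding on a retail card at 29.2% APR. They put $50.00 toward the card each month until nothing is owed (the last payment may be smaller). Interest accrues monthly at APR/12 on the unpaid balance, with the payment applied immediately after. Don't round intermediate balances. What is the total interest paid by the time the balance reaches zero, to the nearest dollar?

Monthly rate r = 29.2%/12 = 2.43333% = 0.0243333.
Payoff takes n = ⌈−ln(1 − rB₀/P)/ln(1+r)⌉ = ⌈38.474⌉ = 39 payments; the last is $23.86.
Total paid = 38·$50.00 + $23.86 = $1,923.86.
Total interest = total paid − principal = $1,923.86 − $1,240.00 = $683.86.

$684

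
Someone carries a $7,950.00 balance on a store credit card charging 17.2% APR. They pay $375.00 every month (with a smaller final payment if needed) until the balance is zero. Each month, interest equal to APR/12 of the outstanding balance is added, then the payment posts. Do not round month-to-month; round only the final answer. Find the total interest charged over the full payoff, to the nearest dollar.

Monthly rate r = 17.2%/12 = 1.43333% = 0.0143333.
Payoff takes n = ⌈−ln(1 − rB₀/P)/ln(1+r)⌉ = ⌈25.451⌉ = 26 payments; the last is $169.95.
Total paid = 25·$375.00 + $169.95 = $9,544.95.
Total interest = total paid − principal = $9,544.95 − $7,950.00 = $1,594.95.

$1,595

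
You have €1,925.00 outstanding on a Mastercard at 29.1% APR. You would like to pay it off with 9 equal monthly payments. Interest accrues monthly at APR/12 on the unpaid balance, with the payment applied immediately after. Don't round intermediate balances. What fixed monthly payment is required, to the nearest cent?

€240.65

Monthly rate r = 29.1%/12 = 2.425% = 0.02425.
Level-payment amortization: P = B₀·r / (1 − (1+r)^(−n)) = 1925.00·0.02425 / (1 − 1.02425^(−9)).
Denominator 1 − (1+r)^(−9) = 0.193979205.
P = 46.6812 / 0.193979205 ≈ 240.65.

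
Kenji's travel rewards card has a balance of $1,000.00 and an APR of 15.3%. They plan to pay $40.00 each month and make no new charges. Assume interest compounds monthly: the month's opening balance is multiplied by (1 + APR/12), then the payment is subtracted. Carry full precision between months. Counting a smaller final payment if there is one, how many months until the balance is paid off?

31 payments

Monthly rate r = 15.3%/12 = 1.275% = 0.01275.
Recurrence: B ← B·(1+r) − $40.00.
Month 1: interest $12.75; balance after payment $972.75.
Month 2: interest $12.40; balance after payment $945.15.
Closed form: n = −ln(1 − rB₀/P)/ln(1+r) = −ln(0.68125)/ln(1.01275) ≈ 30.296, so the balance reaches zero during payment 31.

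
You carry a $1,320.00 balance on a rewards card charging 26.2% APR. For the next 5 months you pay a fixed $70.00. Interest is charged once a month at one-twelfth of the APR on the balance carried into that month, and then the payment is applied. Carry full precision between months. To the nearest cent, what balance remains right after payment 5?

$1,104.91

Monthly rate r = 26.2%/12 = 2.18333% = 0.0218333.
Each month: B ← B·(1+r) − $70.00.
Month 1: interest $28.82; balance after payment $1,278.82.
Month 2: interest $27.92; balance after payment $1,236.74.
Month 3: interest $27.00; balance after payment $1,193.74.
Month 4: interest $26.06; balance after payment $1,149.81.
Month 5: interest $25.10; balance after payment $1,104.91.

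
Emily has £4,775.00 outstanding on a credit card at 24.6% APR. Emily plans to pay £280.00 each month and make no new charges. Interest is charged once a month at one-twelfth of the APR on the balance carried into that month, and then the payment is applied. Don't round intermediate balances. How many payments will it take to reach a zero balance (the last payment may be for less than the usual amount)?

22 payments

Monthly rate r = 24.6%/12 = 2.05% = 0.0205.
Recurrence: B ← B·(1+r) − £280.00.
Month 1: interest £97.89; balance after payment £4,592.89.
Month 2: interest £94.15; balance after payment £4,407.04.
Closed form: n = −ln(1 − rB₀/P)/ln(1+r) = −ln(0.6504)/ln(1.0205) ≈ 21.198, so the balance reaches zero during payment 22.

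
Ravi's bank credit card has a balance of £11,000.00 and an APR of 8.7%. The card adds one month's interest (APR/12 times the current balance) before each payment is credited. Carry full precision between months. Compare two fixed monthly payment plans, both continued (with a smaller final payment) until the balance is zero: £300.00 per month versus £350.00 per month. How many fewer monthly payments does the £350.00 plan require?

Monthly rate r = 8.7%/12 = 0.725% = 0.00725.
At £300.00/mo: n = ⌈−ln(1 − rB₀/P)/ln(1+r)⌉ = 43 payments (last £233.49); total interest = total paid − £11,000.00 = £1,833.49.
At £350.00/mo: 36 payments (last £278.85); total interest £1,528.85.
Payments saved = 43 − 36 = 7.

7 fewer payments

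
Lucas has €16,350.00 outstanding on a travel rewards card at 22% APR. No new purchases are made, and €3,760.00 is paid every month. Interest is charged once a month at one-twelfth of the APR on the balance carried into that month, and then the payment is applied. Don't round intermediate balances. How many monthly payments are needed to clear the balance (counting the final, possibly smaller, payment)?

5 months

Monthly rate r = 22%/12 = 1.83333% = 0.0183333.
Recurrence: B ← B·(1+r) − €3,760.00.
Month 1: interest €299.75; balance after payment €12,889.75.
Month 2: interest €236.31; balance after payment €9,366.06.
Month 3: interest €171.71; balance after payment €5,777.77.
Month 4: interest €105.93; balance after payment €2,123.70.
Month 5: interest €38.93; balance after payment €0.00.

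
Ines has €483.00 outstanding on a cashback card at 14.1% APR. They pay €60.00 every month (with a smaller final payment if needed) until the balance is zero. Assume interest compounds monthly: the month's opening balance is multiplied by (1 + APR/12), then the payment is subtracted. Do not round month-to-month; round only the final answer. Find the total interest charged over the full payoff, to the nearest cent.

€27.46

Monthly rate r = 14.1%/12 = 1.175% = 0.01175.
Payoff takes n = ⌈−ln(1 − rB₀/P)/ln(1+r)⌉ = ⌈8.506⌉ = 9 payments; the last is €30.46.
Total paid = 8·€60.00 + €30.46 = €510.46.
Total interest = total paid − principal = €510.46 − €483.00 = €27.46.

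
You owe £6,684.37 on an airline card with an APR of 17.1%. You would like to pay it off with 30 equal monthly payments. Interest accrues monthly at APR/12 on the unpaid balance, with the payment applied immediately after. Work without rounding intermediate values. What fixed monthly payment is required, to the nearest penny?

£275.38

Monthly rate r = 17.1%/12 = 1.425% = 0.01425.
Level-payment amortization: P = B₀·r / (1 − (1+r)^(−n)) = 6684.37·0.01425 / (1 − 1.01425^(−30)).
Denominator 1 − (1+r)^(−30) = 0.345891928.
P = 95.2523 / 0.345891928 ≈ 275.38.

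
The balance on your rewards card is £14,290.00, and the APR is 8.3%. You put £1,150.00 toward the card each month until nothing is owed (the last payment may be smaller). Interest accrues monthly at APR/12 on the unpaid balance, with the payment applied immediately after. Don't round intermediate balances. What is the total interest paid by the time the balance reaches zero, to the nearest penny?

Monthly rate r = 8.3%/12 = 0.691667% = 0.00691667.
Payoff takes n = ⌈−ln(1 − rB₀/P)/ln(1+r)⌉ = ⌈13.038⌉ = 14 payments; the last is £43.47.
Total paid = 13·£1,150.00 + £43.47 = £14,993.47.
Total interest = total paid − principal = £14,993.47 − £14,290.00 = £703.47.

£703.47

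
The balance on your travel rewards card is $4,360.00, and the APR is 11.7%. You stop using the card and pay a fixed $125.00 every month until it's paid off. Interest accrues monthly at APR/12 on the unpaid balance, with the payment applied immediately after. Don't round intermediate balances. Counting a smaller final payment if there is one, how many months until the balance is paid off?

Monthly rate r = 11.7%/12 = 0.975% = 0.00975.
Recurrence: B ← B·(1+r) − $125.00.
Month 1: interest $42.51; balance after payment $4,277.51.
Month 2: interest $41.71; balance after payment $4,194.22.
Closed form: n = −ln(1 − rB₀/P)/ln(1+r) = −ln(0.65992)/ln(1.00975) ≈ 42.837, so the balance reaches zero during payment 43.

43 payments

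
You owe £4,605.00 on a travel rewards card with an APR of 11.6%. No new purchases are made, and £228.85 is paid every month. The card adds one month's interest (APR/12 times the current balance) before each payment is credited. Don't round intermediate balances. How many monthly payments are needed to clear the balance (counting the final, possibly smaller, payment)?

23 payments

Monthly rate r = 11.6%/12 = 0.966667% = 0.00966667.
Recurrence: B ← B·(1+r) − £228.85.
Month 1: interest £44.52; balance after payment £4,420.66.
Month 2: interest £42.73; balance after payment £4,234.55.
Closed form: n = −ln(1 − rB₀/P)/ln(1+r) = −ln(0.80548)/ln(1.00967) ≈ 22.485, so the balance reaches zero during payment 23.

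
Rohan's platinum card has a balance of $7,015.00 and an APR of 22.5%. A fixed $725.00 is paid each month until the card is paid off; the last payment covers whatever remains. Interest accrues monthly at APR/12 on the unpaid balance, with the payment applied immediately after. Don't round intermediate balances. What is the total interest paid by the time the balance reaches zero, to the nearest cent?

Monthly rate r = 22.5%/12 = 1.875% = 0.01875.
Payoff takes n = ⌈−ln(1 − rB₀/P)/ln(1+r)⌉ = ⌈10.776⌉ = 11 payments; the last is $564.08.
Total paid = 10·$725.00 + $564.08 = $7,814.08.
Total interest = total paid − principal = $7,814.08 − $7,015.00 = $799.08.

$799.08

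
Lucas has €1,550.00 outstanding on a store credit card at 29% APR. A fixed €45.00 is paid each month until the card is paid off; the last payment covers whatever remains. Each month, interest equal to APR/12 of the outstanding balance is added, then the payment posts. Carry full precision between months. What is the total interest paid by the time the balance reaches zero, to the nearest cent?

Monthly rate r = 29%/12 = 2.41667% = 0.0241667.
Payoff takes n = ⌈−ln(1 − rB₀/P)/ln(1+r)⌉ = ⌈74.802⌉ = 75 payments; the last is €36.18.
Total paid = 74·€45.00 + €36.18 = €3,366.18.
Total interest = total paid − principal = €3,366.18 − €1,550.00 = €1,816.18.

€1,816.18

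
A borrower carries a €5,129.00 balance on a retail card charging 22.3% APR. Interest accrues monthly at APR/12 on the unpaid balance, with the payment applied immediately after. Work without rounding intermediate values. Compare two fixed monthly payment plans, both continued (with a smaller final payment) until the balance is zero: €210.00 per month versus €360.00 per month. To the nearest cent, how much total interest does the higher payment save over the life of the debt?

Monthly rate r = 22.3%/12 = 1.85833% = 0.0185833.
At €210.00/mo: n = ⌈−ln(1 − rB₀/P)/ln(1+r)⌉ = 33 payments (last €179.30); total interest = total paid − €5,129.00 = €1,770.30.
At €360.00/mo: 17 payments (last €253.98); total interest €884.98.
Interest saved = €1,770.30 − €884.98 = €885.32.

€885.32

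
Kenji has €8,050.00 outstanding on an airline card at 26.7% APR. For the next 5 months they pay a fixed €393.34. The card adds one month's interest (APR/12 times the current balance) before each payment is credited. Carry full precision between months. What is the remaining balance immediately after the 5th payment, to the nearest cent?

Monthly rate r = 26.7%/12 = 2.225% = 0.02225.
Each month: B ← B·(1+r) − €393.34.
Month 1: interest €179.11; balance after payment €7,835.77.
Month 2: interest €174.35; balance after payment €7,616.78.
Month 3: interest €169.47; balance after payment €7,392.91.
Month 4: interest €164.49; balance after payment €7,164.06.
Month 5: interest €159.40; balance after payment €6,930.12.

€6,930.12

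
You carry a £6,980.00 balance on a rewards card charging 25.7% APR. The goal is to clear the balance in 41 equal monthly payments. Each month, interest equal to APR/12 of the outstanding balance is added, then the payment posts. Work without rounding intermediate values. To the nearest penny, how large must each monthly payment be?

£257.49

Monthly rate r = 25.7%/12 = 2.14167% = 0.0214167.
Level-payment amortization: P = B₀·r / (1 − (1+r)^(−n)) = 6980.00·0.0214167 / (1 − 1.02142^(−41)).
Denominator 1 − (1+r)^(−41) = 0.580550715.
P = 149.488 / 0.580550715 ≈ 257.49.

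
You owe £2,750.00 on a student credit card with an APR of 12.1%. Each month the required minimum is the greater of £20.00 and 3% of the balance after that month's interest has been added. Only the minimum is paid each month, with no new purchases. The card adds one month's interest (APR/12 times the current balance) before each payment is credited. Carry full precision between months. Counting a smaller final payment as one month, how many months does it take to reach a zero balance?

111 months

Monthly rate r = 12.1%/12 = 1.00833% = 0.0100833.
While 3% of the post-interest balance exceeds £20.00, each month B ← (B·(1+r))·(1 − 0.03), i.e. B shrinks by the factor (1+r)·0.97 = 0.97978.
This holds for months 1–70. Entering month 71 the balance is £658.20; 3% of the post-interest balance is now below £20.00, so the flat £20.00 minimum applies from here.
From month 71 a fixed £20.00 at rate r clears £658.20 in 41 more payments. Total: 70 + 41 = 111 months.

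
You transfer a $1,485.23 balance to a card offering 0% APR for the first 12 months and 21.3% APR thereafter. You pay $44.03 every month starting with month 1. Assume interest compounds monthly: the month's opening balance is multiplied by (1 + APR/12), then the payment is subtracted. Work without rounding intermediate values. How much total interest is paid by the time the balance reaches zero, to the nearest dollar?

Promo months 1–12 at r₀ = 0%/12 = 0; months 13+ at r₁ = 21.3%/12 = 0.01775.
After month 12 (no interest yet): B = $1,485.23 − 12·$44.03 = $956.87.
Then at r₁ with $44.03/mo: n₂ = −ln(1 − r₁·B/P)/ln(1+r₁) ≈ 27.70 → 28 more payments.
Total paid = 39·$44.03 + $30.87 = $1,748.04; interest = $1,748.04 − $1,485.23 = $262.81.

$263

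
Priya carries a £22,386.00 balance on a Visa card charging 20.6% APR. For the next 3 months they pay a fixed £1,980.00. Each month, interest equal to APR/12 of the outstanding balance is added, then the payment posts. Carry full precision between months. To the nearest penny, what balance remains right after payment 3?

Monthly rate r = 20.6%/12 = 1.71667% = 0.0171667.
Each month: B ← B·(1+r) − £1,980.00.
Month 1: interest £384.29; balance after payment £20,790.29.
Month 2: interest £356.90; balance after payment £19,167.19.
Month 3: interest £329.04; balance after payment £17,516.23.

£17,516.23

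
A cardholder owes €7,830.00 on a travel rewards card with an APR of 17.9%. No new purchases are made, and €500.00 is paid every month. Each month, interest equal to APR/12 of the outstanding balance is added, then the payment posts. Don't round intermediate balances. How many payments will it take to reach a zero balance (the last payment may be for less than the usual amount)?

18 payments

Monthly rate r = 17.9%/12 = 1.49167% = 0.0149167.
Recurrence: B ← B·(1+r) − €500.00.
Month 1: interest €116.80; balance after payment €7,446.80.
Month 2: interest €111.08; balance after payment €7,057.88.
Closed form: n = −ln(1 − rB₀/P)/ln(1+r) = −ln(0.76641)/ln(1.01492) ≈ 17.968, so the balance reaches zero during payment 18.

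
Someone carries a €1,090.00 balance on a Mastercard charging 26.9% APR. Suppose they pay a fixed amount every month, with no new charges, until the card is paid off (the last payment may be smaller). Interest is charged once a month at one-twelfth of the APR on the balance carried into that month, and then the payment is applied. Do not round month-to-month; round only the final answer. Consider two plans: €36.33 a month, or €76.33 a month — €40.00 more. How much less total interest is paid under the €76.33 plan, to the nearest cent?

€501.06

Monthly rate r = 26.9%/12 = 2.24167% = 0.0224167.
At €36.33/mo: n = ⌈−ln(1 − rB₀/P)/ln(1+r)⌉ = 51 payments (last €13.20); total interest = total paid − €1,090.00 = €739.70.
At €76.33/mo: 18 payments (last €31.03); total interest €238.64.
Interest saved = €739.70 − €238.64 = €501.06.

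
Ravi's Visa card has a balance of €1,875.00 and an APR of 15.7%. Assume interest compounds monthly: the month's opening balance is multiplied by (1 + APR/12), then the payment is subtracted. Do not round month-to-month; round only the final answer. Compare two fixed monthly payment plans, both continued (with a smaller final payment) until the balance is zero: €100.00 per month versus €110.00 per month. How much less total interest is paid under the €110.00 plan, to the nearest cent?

Monthly rate r = 15.7%/12 = 1.30833% = 0.0130833.
At €100.00/mo: n = ⌈−ln(1 − rB₀/P)/ln(1+r)⌉ = 22 payments (last €65.41); total interest = total paid − €1,875.00 = €290.41.
At €110.00/mo: 20 payments (last €45.52); total interest €260.52.
Interest saved = €290.41 − €260.52 = €29.89.

€29.89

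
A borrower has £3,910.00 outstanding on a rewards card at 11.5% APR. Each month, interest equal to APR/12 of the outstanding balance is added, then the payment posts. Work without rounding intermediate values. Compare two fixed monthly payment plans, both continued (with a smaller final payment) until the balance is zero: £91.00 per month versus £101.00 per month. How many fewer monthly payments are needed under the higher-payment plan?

Monthly rate r = 11.5%/12 = 0.958333% = 0.00958333.
At £91.00/mo: n = ⌈−ln(1 − rB₀/P)/ln(1+r)⌉ = 56 payments (last £57.91); total interest = total paid − £3,910.00 = £1,152.91.
At £101.00/mo: 49 payments (last £61.66); total interest £999.66.
Payments saved = 56 − 49 = 7.

7 fewer payments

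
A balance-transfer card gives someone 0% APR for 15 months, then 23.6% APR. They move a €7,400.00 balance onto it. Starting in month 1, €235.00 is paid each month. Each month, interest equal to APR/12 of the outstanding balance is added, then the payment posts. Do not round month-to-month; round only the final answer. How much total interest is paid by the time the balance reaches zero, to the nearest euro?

€855

Promo months 1–15 at r₀ = 0%/12 = 0; months 16+ at r₁ = 23.6%/12 = 0.0196667.
After month 15 (no interest yet): B = €7,400.00 − 15·€235.00 = €3,875.00.
Then at r₁ with €235.00/mo: n₂ = −ln(1 − r₁·B/P)/ln(1+r₁) ≈ 20.13 → 21 more payments.
Total paid = 35·€235.00 + €30.14 = €8,255.14; interest = €8,255.14 − €7,400.00 = €855.14.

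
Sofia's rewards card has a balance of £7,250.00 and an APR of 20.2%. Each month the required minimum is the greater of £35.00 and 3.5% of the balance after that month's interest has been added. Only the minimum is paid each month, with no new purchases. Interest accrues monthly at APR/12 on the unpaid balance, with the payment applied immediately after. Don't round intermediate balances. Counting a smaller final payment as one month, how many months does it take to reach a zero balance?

144 months

Monthly rate r = 20.2%/12 = 1.68333% = 0.0168333.
While 3.5% of the post-interest balance exceeds £35.00, each month B ← (B·(1+r))·(1 − 0.035), i.e. B shrinks by the factor (1+r)·0.965 = 0.98124.
This holds for months 1–106. Entering month 107 the balance is £974.34; 3.5% of the post-interest balance is now below £35.00, so the flat £35.00 minimum applies from here.
From month 107 a fixed £35.00 at rate r clears £974.34 in 38 more payments. Total: 106 + 38 = 144 months.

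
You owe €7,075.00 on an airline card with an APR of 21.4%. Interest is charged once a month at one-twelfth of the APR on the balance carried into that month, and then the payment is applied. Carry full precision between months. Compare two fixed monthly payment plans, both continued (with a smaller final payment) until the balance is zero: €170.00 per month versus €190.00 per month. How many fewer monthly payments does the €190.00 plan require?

Monthly rate r = 21.4%/12 = 1.78333% = 0.0178333.
At €170.00/mo: n = ⌈−ln(1 − rB₀/P)/ln(1+r)⌉ = 77 payments (last €116.78); total interest = total paid − €7,075.00 = €5,961.78.
At €190.00/mo: 62 payments (last €135.42); total interest €4,650.42.
Payments saved = 77 − 62 = 15.

15 fewer payments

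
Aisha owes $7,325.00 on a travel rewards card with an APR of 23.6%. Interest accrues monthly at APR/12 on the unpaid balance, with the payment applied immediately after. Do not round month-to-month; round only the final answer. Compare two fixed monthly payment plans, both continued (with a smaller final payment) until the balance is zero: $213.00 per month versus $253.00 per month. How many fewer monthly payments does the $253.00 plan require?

Monthly rate r = 23.6%/12 = 1.96667% = 0.0196667.
At $213.00/mo: n = ⌈−ln(1 − rB₀/P)/ln(1+r)⌉ = 58 payments (last $196.05); total interest = total paid − $7,325.00 = $5,012.05.
At $253.00/mo: 44 payments (last $66.97); total interest $3,620.97.
Payments saved = 58 − 44 = 14.

14 fewer payments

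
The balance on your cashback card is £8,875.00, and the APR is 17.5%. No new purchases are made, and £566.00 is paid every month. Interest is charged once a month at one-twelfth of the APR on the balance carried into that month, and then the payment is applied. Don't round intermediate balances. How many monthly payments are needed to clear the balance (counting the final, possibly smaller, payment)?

18 months

Monthly rate r = 17.5%/12 = 1.45833% = 0.0145833.
Recurrence: B ← B·(1+r) − £566.00.
Month 1: interest £129.43; balance after payment £8,438.43.
Month 2: interest £123.06; balance after payment £7,995.49.
Closed form: n = −ln(1 − rB₀/P)/ln(1+r) = −ln(0.77133)/ln(1.01458) ≈ 17.933, so the balance reaches zero during payment 18.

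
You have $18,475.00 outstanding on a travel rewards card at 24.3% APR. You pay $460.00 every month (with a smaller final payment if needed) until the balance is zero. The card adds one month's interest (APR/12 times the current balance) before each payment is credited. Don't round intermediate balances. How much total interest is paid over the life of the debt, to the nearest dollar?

$20,034

Monthly rate r = 24.3%/12 = 2.025% = 0.02025.
Payoff takes n = ⌈−ln(1 − rB₀/P)/ln(1+r)⌉ = ⌈83.713⌉ = 84 payments; the last is $329.11.
Total paid = 83·$460.00 + $329.11 = $38,509.11.
Total interest = total paid − principal = $38,509.11 − $18,475.00 = $20,034.11.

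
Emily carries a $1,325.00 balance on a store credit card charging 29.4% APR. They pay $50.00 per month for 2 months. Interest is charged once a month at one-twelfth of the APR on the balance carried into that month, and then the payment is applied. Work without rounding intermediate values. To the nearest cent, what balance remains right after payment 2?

Monthly rate r = 29.4%/12 = 2.45% = 0.0245.
Each month: B ← B·(1+r) − $50.00.
Month 1: interest $32.46; balance after payment $1,307.46.
Month 2: interest $32.03; balance after payment $1,289.50.

$1,289.50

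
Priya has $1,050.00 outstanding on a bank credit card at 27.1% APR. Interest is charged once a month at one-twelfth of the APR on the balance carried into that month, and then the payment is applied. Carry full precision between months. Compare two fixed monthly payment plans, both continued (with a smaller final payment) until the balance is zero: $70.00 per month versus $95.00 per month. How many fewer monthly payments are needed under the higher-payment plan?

Monthly rate r = 27.1%/12 = 2.25833% = 0.0225833.
At $70.00/mo: n = ⌈−ln(1 − rB₀/P)/ln(1+r)⌉ = 19 payments (last $36.70); total interest = total paid − $1,050.00 = $246.70.
At $95.00/mo: 13 payments (last $81.68); total interest $171.68.
Payments saved = 19 − 13 = 6.

6 fewer payments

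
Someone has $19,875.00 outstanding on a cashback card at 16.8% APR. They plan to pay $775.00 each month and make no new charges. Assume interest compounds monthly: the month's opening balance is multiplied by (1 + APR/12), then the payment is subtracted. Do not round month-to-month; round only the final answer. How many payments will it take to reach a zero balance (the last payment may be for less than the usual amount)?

Monthly rate r = 16.8%/12 = 1.4% = 0.014.
Recurrence: B ← B·(1+r) − $775.00.
Month 1: interest $278.25; balance after payment $19,378.25.
Month 2: interest $271.30; balance after payment $18,874.55.
Closed form: n = −ln(1 − rB₀/P)/ln(1+r) = −ln(0.64097)/ln(1.014) ≈ 31.992, so the balance reaches zero during payment 32.

32 payments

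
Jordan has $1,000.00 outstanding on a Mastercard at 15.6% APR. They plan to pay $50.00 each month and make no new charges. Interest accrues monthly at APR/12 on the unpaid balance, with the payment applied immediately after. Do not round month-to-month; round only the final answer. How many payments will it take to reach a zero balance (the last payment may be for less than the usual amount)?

Monthly rate r = 15.6%/12 = 1.3% = 0.013.
Recurrence: B ← B·(1+r) − $50.00.
Month 1: interest $13.00; balance after payment $963.00.
Month 2: interest $12.52; balance after payment $925.52.
Closed form: n = −ln(1 − rB₀/P)/ln(1+r) = −ln(0.74)/ln(1.013) ≈ 23.312, so the balance reaches zero during payment 24.

24 months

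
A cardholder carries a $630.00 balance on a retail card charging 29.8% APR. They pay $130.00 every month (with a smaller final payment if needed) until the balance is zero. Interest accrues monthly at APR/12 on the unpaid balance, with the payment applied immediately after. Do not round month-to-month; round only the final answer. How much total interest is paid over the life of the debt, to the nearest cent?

Monthly rate r = 29.8%/12 = 2.48333% = 0.0248333.
Payoff takes n = ⌈−ln(1 − rB₀/P)/ln(1+r)⌉ = ⌈5.227⌉ = 6 payments; the last is $29.84.
Total paid = 5·$130.00 + $29.84 = $679.84.
Total interest = total paid − principal = $679.84 − $630.00 = $49.84.

$49.84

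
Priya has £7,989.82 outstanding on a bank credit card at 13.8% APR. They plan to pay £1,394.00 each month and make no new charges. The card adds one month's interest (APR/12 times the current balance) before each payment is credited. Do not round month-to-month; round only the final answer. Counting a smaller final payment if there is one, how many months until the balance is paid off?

Monthly rate r = 13.8%/12 = 1.15% = 0.0115.
Recurrence: B ← B·(1+r) − £1,394.00.
Month 1: interest £91.88; balance after payment £6,687.70.
Month 2: interest £76.91; balance after payment £5,370.61.
Month 3: interest £61.76; balance after payment £4,038.37.
Month 4: interest £46.44; balance after payment £2,690.81.
Month 5: interest £30.94; balance after payment £1,327.76.
Month 6: interest £15.27; balance after payment £0.00.

6 months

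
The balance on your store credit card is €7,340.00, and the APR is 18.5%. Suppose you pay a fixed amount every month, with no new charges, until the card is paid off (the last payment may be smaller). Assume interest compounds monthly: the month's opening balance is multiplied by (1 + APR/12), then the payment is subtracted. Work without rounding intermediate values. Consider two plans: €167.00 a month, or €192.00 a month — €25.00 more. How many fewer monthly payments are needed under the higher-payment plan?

15 fewer payments

Monthly rate r = 18.5%/12 = 1.54167% = 0.0154167.
At €167.00/mo: n = ⌈−ln(1 − rB₀/P)/ln(1+r)⌉ = 74 payments (last €165.02); total interest = total paid − €7,340.00 = €5,016.02.
At €192.00/mo: 59 payments (last €34.22); total interest €3,830.22.
Payments saved = 74 − 59 = 15.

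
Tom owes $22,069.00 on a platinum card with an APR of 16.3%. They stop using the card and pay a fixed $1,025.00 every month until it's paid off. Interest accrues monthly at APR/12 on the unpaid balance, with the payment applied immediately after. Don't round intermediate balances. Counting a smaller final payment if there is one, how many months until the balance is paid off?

Monthly rate r = 16.3%/12 = 1.35833% = 0.0135833.
Recurrence: B ← B·(1+r) − $1,025.00.
Month 1: interest $299.77; balance after payment $21,343.77.
Month 2: interest $289.92; balance after payment $20,608.69.
Closed form: n = −ln(1 − rB₀/P)/ln(1+r) = −ln(0.70754)/ln(1.01358) ≈ 25.642, so the balance reaches zero during payment 26.

26 months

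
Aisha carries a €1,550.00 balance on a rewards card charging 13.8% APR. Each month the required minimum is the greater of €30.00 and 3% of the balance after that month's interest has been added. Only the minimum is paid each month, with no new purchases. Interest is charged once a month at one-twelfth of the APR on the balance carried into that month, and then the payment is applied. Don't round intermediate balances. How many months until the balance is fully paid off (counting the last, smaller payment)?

66 months

Monthly rate r = 13.8%/12 = 1.15% = 0.0115.
While 3% of the post-interest balance exceeds €30.00, each month B ← (B·(1+r))·(1 − 0.03), i.e. B shrinks by the factor (1+r)·0.97 = 0.98115.
This holds for months 1–24. Entering month 25 the balance is €981.83; 3% of the post-interest balance is now below €30.00, so the flat €30.00 minimum applies from here.
From month 25 a fixed €30.00 at rate r clears €981.83 in 42 more payments. Total: 24 + 42 = 66 months.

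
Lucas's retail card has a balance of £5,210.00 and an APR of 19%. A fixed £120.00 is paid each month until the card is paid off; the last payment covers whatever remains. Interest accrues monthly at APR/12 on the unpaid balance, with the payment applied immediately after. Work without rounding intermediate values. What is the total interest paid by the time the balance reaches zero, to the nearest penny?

Monthly rate r = 19%/12 = 1.58333% = 0.0158333.
Payoff takes n = ⌈−ln(1 − rB₀/P)/ln(1+r)⌉ = ⌈74.028⌉ = 75 payments; the last is £3.39.
Total paid = 74·£120.00 + £3.39 = £8,883.39.
Total interest = total paid − principal = £8,883.39 − £5,210.00 = £3,673.39.

£3,673.39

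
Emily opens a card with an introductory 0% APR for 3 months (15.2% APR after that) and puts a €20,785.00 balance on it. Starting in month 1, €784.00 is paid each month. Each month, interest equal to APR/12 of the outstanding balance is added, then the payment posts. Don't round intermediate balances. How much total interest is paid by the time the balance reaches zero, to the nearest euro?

€3,589

Promo months 1–3 at r₀ = 0%/12 = 0; months 4+ at r₁ = 15.2%/12 = 0.0126667.
After month 3 (no interest yet): B = €20,785.00 − 3·€784.00 = €18,433.00.
Then at r₁ with €784.00/mo: n₂ = −ln(1 − r₁·B/P)/ln(1+r₁) ≈ 28.09 → 29 more payments.
Total paid = 31·€784.00 + €69.85 = €24,373.85; interest = €24,373.85 − €20,785.00 = €3,588.85.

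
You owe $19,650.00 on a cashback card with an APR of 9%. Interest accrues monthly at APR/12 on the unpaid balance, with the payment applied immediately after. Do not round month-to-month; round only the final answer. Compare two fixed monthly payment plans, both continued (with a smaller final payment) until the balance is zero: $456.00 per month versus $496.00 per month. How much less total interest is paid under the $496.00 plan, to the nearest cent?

Monthly rate r = 9%/12 = 0.75% = 0.0075.
At $456.00/mo: n = ⌈−ln(1 − rB₀/P)/ln(1+r)⌉ = 53 payments (last $111.45); total interest = total paid − $19,650.00 = $4,173.45.
At $496.00/mo: 48 payments (last $92.84); total interest $3,754.84.
Interest saved = $4,173.45 − $3,754.84 = $418.61.

$418.61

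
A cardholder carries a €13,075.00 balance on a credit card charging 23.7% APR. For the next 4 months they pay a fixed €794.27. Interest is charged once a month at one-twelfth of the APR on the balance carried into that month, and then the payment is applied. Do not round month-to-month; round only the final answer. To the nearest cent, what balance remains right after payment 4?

Monthly rate r = 23.7%/12 = 1.975% = 0.01975.
Each month: B ← B·(1+r) − €794.27.
Month 1: interest €258.23; balance after payment €12,538.96.
Month 2: interest €247.64; balance after payment €11,992.34.
Month 3: interest €236.85; balance after payment €11,434.91.
Month 4: interest €225.84; balance after payment €10,866.48.

€10,866.48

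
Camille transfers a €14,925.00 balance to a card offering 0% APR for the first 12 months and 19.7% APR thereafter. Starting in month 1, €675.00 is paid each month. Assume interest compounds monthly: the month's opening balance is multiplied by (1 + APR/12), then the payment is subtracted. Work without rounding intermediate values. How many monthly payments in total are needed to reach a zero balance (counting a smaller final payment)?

24 months

Promo months 1–12 at r₀ = 0%/12 = 0; months 13+ at r₁ = 19.7%/12 = 0.0164167.
After month 12 (no interest yet): B = €14,925.00 − 12·€675.00 = €6,825.00.
Then at r₁ with €675.00/mo: n₂ = −ln(1 − r₁·B/P)/ln(1+r₁) ≈ 11.15 → 12 more payments.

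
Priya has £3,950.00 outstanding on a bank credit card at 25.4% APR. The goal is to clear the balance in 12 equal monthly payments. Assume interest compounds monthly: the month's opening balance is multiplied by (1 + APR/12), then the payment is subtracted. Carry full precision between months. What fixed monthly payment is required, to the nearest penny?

£376.19

Monthly rate r = 25.4%/12 = 2.11667% = 0.0211667.
Level-payment amortization: P = B₀·r / (1 − (1+r)^(−n)) = 3950.00·0.0211667 / (1 − 1.02117^(−12)).
Denominator 1 − (1+r)^(−12) = 0.222249246.
P = 83.6083 / 0.222249246 ≈ 376.19.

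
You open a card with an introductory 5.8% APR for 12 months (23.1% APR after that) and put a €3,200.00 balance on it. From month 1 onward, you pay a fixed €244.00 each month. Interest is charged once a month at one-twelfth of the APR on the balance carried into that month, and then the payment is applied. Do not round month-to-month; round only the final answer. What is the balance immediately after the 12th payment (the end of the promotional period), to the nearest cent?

Promo months 1–12 at r₀ = 5.8%/12 = 0.00483333; months 13+ at r₁ = 23.1%/12 = 0.01925.
After month 12: iterate B ← B·(1+r₀) − €244.00 for 12 months → €383.51.

€383.51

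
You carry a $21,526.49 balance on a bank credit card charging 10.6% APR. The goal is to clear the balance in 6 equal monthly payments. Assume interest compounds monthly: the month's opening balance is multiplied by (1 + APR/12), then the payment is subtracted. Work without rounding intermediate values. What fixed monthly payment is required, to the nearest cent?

Monthly rate r = 10.6%/12 = 0.883333% = 0.00883333.
Level-payment amortization: P = B₀·r / (1 − (1+r)^(−n)) = 21526.49·0.00883333 / (1 − 1.00883^(−6)).
Denominator 1 − (1+r)^(−6) = 0.0513992606.
P = 190.151 / 0.0513992606 ≈ 3699.48.

$3,699.48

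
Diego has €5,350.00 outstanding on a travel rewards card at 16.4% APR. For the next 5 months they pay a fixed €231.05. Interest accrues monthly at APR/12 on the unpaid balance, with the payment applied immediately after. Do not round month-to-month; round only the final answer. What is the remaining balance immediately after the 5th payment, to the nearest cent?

Monthly rate r = 16.4%/12 = 1.36667% = 0.0136667.
Each month: B ← B·(1+r) − €231.05.
Month 1: interest €73.12; balance after payment €5,192.07.
Month 2: interest €70.96; balance after payment €5,031.97.
Month 3: interest €68.77; balance after payment €4,869.70.
Month 4: interest €66.55; balance after payment €4,705.20.
Month 5: interest €64.30; balance after payment €4,538.45.

€4,538.45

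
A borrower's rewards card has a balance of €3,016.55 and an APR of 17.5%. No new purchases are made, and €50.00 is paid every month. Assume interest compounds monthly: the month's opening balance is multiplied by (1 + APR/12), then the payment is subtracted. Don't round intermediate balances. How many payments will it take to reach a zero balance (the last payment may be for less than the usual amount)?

147 months

Monthly rate r = 17.5%/12 = 1.45833% = 0.0145833.
Recurrence: B ← B·(1+r) − €50.00.
Month 1: interest €43.99; balance after payment €3,010.54.
Month 2: interest €43.90; balance after payment €3,004.45.
Closed form: n = −ln(1 − rB₀/P)/ln(1+r) = −ln(0.12017)/ln(1.01458) ≈ 146.348, so the balance reaches zero during payment 147.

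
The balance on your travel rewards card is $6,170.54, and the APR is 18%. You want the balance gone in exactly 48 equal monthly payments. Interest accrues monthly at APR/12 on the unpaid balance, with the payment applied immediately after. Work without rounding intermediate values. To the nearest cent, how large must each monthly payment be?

Monthly rate r = 18%/12 = 1.5% = 0.015.
Level-payment amortization: P = B₀·r / (1 − (1+r)^(−n)) = 6170.54·0.015 / (1 − 1.015^(−48)).
Denominator 1 − (1+r)^(−48) = 0.510638305.
P = 92.5581 / 0.510638305 ≈ 181.26.

$181.26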